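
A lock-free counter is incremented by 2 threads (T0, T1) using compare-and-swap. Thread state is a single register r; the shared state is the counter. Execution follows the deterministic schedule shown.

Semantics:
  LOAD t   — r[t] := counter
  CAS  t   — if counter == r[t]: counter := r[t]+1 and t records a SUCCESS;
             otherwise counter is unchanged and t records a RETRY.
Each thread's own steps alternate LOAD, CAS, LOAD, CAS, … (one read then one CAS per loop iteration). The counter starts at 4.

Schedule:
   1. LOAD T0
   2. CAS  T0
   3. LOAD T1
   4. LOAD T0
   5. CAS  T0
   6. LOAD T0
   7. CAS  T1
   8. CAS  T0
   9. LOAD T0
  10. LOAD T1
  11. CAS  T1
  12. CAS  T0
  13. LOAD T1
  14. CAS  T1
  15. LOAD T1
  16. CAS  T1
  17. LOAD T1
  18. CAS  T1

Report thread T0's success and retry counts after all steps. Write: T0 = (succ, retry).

   1) LOAD T0:  M=4  r_T0=4
   2) CAS  T0:  M=5  r_T0=4 ✓
   3) LOAD T1:  M=5  r_T1=5
   4) LOAD T0:  M=5  r_T0=5
   5) CAS  T0:  M=6  r_T0=5 ✓
   6) LOAD T0:  M=6  r_T0=6
   7) CAS  T1:  M=6  r_T1=5 ✗
   8) CAS  T0:  M=7  r_T0=6 ✓
   9) LOAD T0:  M=7  r_T0=7
  10) LOAD T1:  M=7  r_T1=7
  11) CAS  T1:  M=8  r_T1=7 ✓
  12) CAS  T0:  M=8  r_T0=7 ✗
  13) LOAD T1:  M=8  r_T1=8
  14) CAS  T1:  M=9  r_T1=8 ✓
  15) LOAD T1:  M=9  r_T1=9
  16) CAS  T1:  M=10  r_T1=9 ✓
  17) LOAD T1:  M=10  r_T1=10
  18) CAS  T1:  M=11  r_T1=10 ✓

T0 = (3, 1)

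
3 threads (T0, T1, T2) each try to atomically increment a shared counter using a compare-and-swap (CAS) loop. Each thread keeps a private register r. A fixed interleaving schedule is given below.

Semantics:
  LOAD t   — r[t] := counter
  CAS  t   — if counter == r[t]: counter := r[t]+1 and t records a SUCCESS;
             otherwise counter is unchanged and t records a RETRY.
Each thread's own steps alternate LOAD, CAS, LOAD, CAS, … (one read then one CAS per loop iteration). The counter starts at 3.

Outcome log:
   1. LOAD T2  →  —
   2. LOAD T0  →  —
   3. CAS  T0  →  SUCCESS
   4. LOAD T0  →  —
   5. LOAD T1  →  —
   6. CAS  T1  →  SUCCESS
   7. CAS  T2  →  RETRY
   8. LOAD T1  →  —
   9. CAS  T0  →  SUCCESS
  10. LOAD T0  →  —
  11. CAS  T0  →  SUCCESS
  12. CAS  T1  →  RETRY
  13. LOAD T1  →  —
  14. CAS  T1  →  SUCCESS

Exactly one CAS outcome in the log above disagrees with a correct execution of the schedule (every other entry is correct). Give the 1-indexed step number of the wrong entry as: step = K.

step = 9

Correct run:
   1) LOAD T2:  M=3  r_T2=3
   2) LOAD T0:  M=3  r_T0=3
   3) CAS  T0:  M=4  r_T0=3 ✓
   4) LOAD T0:  M=4  r_T0=4
   5) LOAD T1:  M=4  r_T1=4
   6) CAS  T1:  M=5  r_T1=4 ✓
   7) CAS  T2:  M=5  r_T2=3 ✗
   8) LOAD T1:  M=5  r_T1=5
   9) CAS  T0:  M=5  r_T0=4 ✗
  10) LOAD T0:  M=5  r_T0=5
  11) CAS  T0:  M=6  r_T0=5 ✓
  12) CAS  T1:  M=6  r_T1=5 ✗
  13) LOAD T1:  M=6  r_T1=6
  14) CAS  T1:  M=7  r_T1=6 ✓
Mismatch at 9.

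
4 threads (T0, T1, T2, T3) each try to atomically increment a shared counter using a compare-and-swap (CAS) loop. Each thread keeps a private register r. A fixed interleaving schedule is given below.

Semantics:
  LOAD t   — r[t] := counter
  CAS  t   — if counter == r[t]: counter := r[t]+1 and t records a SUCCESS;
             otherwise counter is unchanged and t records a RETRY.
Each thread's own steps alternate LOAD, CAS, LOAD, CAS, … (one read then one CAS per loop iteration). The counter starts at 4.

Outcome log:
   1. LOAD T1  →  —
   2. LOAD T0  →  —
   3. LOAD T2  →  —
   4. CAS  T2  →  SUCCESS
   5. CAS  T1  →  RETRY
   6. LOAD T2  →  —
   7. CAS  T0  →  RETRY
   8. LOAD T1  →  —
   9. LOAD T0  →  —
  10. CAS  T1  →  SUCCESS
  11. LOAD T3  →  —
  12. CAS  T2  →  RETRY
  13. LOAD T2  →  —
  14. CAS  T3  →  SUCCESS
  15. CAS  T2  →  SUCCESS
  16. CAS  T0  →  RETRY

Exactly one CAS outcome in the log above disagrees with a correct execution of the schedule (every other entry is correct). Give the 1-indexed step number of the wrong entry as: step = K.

step = 15

Reference trace:
T1 LOAD — after: cnt=4, r=4 — load
T0 LOAD — after: cnt=4, r=4 — load
T2 LOAD — after: cnt=4, r=4 — load
T2 CAS — after: cnt=5, r=4 — ok
T1 CAS — after: cnt=5, r=4 — retry
T2 LOAD — after: cnt=5, r=5 — load
T0 CAS — after: cnt=5, r=4 — retry
T1 LOAD — after: cnt=5, r=5 — load
T0 LOAD — after: cnt=5, r=5 — load
T1 CAS — after: cnt=6, r=5 — ok
T3 LOAD — after: cnt=6, r=6 — load
T2 CAS — after: cnt=6, r=5 — retry
T2 LOAD — after: cnt=6, r=6 — load
T3 CAS — after: cnt=7, r=6 — ok
T2 CAS — after: cnt=7, r=6 — retry
T0 CAS — after: cnt=7, r=5 — retry
Mismatch at 15.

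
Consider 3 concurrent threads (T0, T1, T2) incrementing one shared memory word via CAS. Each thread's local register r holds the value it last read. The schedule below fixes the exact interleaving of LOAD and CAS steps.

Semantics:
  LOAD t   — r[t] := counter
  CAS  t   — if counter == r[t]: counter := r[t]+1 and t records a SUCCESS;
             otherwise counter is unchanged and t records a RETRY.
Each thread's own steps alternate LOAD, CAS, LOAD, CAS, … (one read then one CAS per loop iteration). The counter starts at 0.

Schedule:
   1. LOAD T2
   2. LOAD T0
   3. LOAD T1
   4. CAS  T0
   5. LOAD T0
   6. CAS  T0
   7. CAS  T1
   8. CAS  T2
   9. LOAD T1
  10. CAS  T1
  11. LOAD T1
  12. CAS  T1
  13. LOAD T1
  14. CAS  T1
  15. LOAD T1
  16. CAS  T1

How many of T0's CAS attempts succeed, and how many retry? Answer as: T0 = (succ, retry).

T0 = (2, 0)

T2 LOAD — after: cnt=0, r=0 — load
T0 LOAD — after: cnt=0, r=0 — load
T1 LOAD — after: cnt=0, r=0 — load
T0 CAS — after: cnt=1, r=0 — ok
T0 LOAD — after: cnt=1, r=1 — load
T0 CAS — after: cnt=2, r=1 — ok
T1 CAS — after: cnt=2, r=0 — retry
T2 CAS — after: cnt=2, r=0 — retry
T1 LOAD — after: cnt=2, r=2 — load
T1 CAS — after: cnt=3, r=2 — ok
T1 LOAD — after: cnt=3, r=3 — load
T1 CAS — after: cnt=4, r=3 — ok
T1 LOAD — after: cnt=4, r=4 — load
T1 CAS — after: cnt=5, r=4 — ok
T1 LOAD — after: cnt=5, r=5 — load
T1 CAS — after: cnt=6, r=5 — ok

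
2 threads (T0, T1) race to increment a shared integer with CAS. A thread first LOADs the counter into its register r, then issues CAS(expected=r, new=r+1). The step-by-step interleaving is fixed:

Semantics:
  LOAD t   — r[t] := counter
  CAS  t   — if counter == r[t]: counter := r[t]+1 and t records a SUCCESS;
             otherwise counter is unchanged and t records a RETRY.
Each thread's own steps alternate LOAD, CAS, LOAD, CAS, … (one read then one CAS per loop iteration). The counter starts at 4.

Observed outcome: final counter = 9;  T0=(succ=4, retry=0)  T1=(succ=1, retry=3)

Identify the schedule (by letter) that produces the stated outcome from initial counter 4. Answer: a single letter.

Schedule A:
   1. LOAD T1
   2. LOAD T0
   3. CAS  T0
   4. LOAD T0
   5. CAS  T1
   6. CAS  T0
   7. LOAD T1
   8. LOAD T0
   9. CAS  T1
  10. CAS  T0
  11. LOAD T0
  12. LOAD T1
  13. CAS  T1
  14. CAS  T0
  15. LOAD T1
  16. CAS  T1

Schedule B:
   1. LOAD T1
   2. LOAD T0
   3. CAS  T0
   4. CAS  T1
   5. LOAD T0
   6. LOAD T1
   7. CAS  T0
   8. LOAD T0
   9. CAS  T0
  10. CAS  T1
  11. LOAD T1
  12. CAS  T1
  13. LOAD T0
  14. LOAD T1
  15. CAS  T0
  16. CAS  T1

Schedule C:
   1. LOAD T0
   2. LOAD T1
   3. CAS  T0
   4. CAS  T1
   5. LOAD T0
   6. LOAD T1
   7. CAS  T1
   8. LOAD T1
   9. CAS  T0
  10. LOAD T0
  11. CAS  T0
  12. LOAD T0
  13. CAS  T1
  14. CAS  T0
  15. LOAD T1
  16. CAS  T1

Tracing schedule B:
   1) LOAD T1:  M=4  r_T1=4
   2) LOAD T0:  M=4  r_T0=4
   3) CAS  T0:  M=5  r_T0=4 ✓
   4) CAS  T1:  M=5  r_T1=4 ✗
   5) LOAD T0:  M=5  r_T0=5
   6) LOAD T1:  M=5  r_T1=5
   7) CAS  T0:  M=6  r_T0=5 ✓
   8) LOAD T0:  M=6  r_T0=6
   9) CAS  T0:  M=7  r_T0=6 ✓
  10) CAS  T1:  M=7  r_T1=5 ✗
  11) LOAD T1:  M=7  r_T1=7
  12) CAS  T1:  M=8  r_T1=7 ✓
  13) LOAD T0:  M=8  r_T0=8
  14) LOAD T1:  M=8  r_T1=8
  15) CAS  T0:  M=9  r_T0=8 ✓
  16) CAS  T1:  M=9  r_T1=8 ✗

B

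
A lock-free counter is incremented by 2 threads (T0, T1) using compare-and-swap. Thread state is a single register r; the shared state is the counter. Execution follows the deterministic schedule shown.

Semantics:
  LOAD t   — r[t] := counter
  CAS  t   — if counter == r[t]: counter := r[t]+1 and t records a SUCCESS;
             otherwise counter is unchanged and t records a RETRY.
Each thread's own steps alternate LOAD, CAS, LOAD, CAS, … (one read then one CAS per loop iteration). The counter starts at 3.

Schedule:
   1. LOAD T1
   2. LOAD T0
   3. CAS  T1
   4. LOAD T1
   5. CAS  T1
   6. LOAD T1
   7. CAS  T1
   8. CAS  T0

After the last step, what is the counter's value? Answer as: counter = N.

1. LOAD T1 → mem=3 r[T1]=3 [LOAD]
2. LOAD T0 → mem=3 r[T0]=3 [LOAD]
3. CAS T1 → mem=4 r[T1]=3 [OK]
4. LOAD T1 → mem=4 r[T1]=4 [LOAD]
5. CAS T1 → mem=5 r[T1]=4 [OK]
6. LOAD T1 → mem=5 r[T1]=5 [LOAD]
7. CAS T1 → mem=6 r[T1]=5 [OK]
8. CAS T0 → mem=6 r[T0]=3 [RETRY]

counter = 6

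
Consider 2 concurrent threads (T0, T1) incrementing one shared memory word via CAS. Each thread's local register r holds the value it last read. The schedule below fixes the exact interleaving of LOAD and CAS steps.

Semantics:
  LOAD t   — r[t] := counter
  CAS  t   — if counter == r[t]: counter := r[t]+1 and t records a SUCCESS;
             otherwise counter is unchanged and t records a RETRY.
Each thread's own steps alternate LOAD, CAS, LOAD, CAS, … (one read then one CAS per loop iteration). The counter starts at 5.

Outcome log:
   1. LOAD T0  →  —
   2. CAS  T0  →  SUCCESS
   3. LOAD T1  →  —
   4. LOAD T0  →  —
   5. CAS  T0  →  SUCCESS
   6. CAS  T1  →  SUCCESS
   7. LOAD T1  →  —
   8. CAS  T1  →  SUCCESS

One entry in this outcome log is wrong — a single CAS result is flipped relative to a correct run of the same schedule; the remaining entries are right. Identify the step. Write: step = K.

step = 6

Correct run:
#1 T0 reads 5
#2 T0 CAS(5→6) writes; counter now 6
#3 T1 reads 6
#4 T0 reads 6
#5 T0 CAS(6→7) writes; counter now 7
#6 T1 CAS(6→7) fails; counter now 7
#7 T1 reads 7
#8 T1 CAS(7→8) writes; counter now 8
Log disagrees first at step 6.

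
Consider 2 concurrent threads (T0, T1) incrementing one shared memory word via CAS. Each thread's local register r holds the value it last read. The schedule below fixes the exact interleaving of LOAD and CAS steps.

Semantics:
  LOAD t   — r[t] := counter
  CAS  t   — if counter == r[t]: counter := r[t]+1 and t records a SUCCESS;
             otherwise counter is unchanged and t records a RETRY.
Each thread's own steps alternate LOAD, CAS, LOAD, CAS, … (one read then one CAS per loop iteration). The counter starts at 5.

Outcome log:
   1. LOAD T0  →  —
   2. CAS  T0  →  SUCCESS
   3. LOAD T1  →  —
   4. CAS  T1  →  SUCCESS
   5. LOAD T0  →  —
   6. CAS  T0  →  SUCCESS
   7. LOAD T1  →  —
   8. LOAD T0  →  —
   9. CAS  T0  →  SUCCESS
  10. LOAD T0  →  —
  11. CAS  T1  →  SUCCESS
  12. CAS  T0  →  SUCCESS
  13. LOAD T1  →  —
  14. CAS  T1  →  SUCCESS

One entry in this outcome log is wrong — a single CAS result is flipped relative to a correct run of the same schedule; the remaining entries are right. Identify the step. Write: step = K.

Correct run:
   1) LOAD T0:  M=5  r_T0=5
   2) CAS  T0:  M=6  r_T0=5 ✓
   3) LOAD T1:  M=6  r_T1=6
   4) CAS  T1:  M=7  r_T1=6 ✓
   5) LOAD T0:  M=7  r_T0=7
   6) CAS  T0:  M=8  r_T0=7 ✓
   7) LOAD T1:  M=8  r_T1=8
   8) LOAD T0:  M=8  r_T0=8
   9) CAS  T0:  M=9  r_T0=8 ✓
  10) LOAD T0:  M=9  r_T0=9
  11) CAS  T1:  M=9  r_T1=8 ✗
  12) CAS  T0:  M=10  r_T0=9 ✓
  13) LOAD T1:  M=10  r_T1=10
  14) CAS  T1:  M=11  r_T1=10 ✓
Mismatch at 11.

step = 11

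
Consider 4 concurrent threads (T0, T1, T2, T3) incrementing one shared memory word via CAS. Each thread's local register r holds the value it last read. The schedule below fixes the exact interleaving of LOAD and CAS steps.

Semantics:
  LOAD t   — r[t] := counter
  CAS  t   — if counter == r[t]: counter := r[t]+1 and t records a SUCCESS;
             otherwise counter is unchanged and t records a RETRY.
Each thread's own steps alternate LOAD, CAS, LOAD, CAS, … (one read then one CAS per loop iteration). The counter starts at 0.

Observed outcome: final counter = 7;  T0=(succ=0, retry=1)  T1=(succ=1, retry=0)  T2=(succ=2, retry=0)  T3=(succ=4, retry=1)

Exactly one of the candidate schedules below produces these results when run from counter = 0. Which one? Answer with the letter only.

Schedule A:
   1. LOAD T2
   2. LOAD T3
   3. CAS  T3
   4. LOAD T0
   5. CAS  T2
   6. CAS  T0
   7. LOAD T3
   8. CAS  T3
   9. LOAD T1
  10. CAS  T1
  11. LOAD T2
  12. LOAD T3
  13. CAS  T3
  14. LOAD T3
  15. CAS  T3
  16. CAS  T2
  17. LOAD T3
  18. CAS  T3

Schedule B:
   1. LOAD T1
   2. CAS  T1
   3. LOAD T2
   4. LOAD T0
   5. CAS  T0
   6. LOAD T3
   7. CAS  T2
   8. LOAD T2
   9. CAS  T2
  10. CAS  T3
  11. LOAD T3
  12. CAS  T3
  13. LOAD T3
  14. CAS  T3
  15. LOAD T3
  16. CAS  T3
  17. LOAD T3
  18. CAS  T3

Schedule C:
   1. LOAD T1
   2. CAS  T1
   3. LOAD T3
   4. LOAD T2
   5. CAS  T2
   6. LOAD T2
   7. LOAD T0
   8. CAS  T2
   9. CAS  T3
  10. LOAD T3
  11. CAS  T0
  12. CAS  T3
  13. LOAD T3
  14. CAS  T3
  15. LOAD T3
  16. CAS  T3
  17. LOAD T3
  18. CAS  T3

C

Tracing schedule C:
T1 LOAD — after: cnt=0, r=0 — load
T1 CAS — after: cnt=1, r=0 — ok
T3 LOAD — after: cnt=1, r=1 — load
T2 LOAD — after: cnt=1, r=1 — load
T2 CAS — after: cnt=2, r=1 — ok
T2 LOAD — after: cnt=2, r=2 — load
T0 LOAD — after: cnt=2, r=2 — load
T2 CAS — after: cnt=3, r=2 — ok
T3 CAS — after: cnt=3, r=1 — retry
T3 LOAD — after: cnt=3, r=3 — load
T0 CAS — after: cnt=3, r=2 — retry
T3 CAS — after: cnt=4, r=3 — ok
T3 LOAD — after: cnt=4, r=4 — load
T3 CAS — after: cnt=5, r=4 — ok
T3 LOAD — after: cnt=5, r=5 — load
T3 CAS — after: cnt=6, r=5 — ok
T3 LOAD — after: cnt=6, r=6 — load
T3 CAS — after: cnt=7, r=6 — ok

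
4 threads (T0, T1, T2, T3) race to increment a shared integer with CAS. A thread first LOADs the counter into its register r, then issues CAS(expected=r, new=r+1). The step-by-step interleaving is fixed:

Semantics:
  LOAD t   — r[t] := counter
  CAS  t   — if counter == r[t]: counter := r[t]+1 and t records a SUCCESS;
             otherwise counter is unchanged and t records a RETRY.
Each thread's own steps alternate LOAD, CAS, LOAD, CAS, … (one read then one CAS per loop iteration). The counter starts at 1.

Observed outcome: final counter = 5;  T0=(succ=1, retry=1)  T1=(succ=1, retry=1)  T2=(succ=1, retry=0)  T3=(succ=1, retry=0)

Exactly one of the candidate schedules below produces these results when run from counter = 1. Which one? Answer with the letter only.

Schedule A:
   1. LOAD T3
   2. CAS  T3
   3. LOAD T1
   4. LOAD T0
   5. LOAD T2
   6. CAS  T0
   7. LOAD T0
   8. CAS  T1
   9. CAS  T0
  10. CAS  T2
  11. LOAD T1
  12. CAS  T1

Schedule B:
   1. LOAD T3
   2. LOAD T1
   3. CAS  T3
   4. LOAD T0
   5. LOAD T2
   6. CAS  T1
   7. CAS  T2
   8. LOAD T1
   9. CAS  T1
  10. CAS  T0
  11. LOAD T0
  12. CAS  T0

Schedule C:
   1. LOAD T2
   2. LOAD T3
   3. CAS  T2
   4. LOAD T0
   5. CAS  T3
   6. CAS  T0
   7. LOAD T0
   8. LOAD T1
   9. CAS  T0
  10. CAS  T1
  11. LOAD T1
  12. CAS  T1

B

Simulating candidate B:
1. LOAD T3 → mem=1 r[T3]=1 [LOAD]
2. LOAD T1 → mem=1 r[T1]=1 [LOAD]
3. CAS T3 → mem=2 r[T3]=1 [OK]
4. LOAD T0 → mem=2 r[T0]=2 [LOAD]
5. LOAD T2 → mem=2 r[T2]=2 [LOAD]
6. CAS T1 → mem=2 r[T1]=1 [RETRY]
7. CAS T2 → mem=3 r[T2]=2 [OK]
8. LOAD T1 → mem=3 r[T1]=3 [LOAD]
9. CAS T1 → mem=4 r[T1]=3 [OK]
10. CAS T0 → mem=4 r[T0]=2 [RETRY]
11. LOAD T0 → mem=4 r[T0]=4 [LOAD]
12. CAS T0 → mem=5 r[T0]=4 [OK]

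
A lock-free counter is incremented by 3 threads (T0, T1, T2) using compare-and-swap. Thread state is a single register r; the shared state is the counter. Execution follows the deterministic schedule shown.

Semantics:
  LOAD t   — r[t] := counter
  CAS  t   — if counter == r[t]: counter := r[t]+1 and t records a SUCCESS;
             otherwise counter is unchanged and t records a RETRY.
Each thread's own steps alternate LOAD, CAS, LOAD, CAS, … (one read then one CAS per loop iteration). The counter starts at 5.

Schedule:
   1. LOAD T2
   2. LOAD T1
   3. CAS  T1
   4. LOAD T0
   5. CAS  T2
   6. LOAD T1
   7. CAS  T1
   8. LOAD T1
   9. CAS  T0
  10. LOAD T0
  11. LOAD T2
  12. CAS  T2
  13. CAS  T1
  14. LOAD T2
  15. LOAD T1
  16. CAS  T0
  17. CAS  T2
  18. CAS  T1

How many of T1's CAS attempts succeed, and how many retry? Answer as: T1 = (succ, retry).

T1 = (2, 2)

[1] T2.load  rd  (counter 5, T2.r 5)
[2] T1.load  rd  (counter 5, T1.r 5)
[3] T1.cas  hit  (counter 6, T1.r 5)
[4] T0.load  rd  (counter 6, T0.r 6)
[5] T2.cas  miss  (counter 6, T2.r 5)
[6] T1.load  rd  (counter 6, T1.r 6)
[7] T1.cas  hit  (counter 7, T1.r 6)
[8] T1.load  rd  (counter 7, T1.r 7)
[9] T0.cas  miss  (counter 7, T0.r 6)
[10] T0.load  rd  (counter 7, T0.r 7)
[11] T2.load  rd  (counter 7, T2.r 7)
[12] T2.cas  hit  (counter 8, T2.r 7)
[13] T1.cas  miss  (counter 8, T1.r 7)
[14] T2.load  rd  (counter 8, T2.r 8)
[15] T1.load  rd  (counter 8, T1.r 8)
[16] T0.cas  miss  (counter 8, T0.r 7)
[17] T2.cas  hit  (counter 9, T2.r 8)
[18] T1.cas  miss  (counter 9, T1.r 8)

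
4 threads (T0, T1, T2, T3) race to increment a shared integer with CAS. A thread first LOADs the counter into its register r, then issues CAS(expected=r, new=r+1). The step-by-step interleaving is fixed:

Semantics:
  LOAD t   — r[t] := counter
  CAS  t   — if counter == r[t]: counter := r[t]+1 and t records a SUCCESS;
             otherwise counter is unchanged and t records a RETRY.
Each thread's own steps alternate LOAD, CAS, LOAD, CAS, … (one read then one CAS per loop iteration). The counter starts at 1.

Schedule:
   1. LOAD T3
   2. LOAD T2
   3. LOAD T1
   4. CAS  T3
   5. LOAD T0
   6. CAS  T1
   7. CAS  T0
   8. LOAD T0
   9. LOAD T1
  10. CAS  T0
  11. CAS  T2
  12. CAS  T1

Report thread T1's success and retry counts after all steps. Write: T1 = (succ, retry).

T1 = (0, 2)

1. LOAD T3 → mem=1 r[T3]=1 [LOAD]
2. LOAD T2 → mem=1 r[T2]=1 [LOAD]
3. LOAD T1 → mem=1 r[T1]=1 [LOAD]
4. CAS T3 → mem=2 r[T3]=1 [OK]
5. LOAD T0 → mem=2 r[T0]=2 [LOAD]
6. CAS T1 → mem=2 r[T1]=1 [RETRY]
7. CAS T0 → mem=3 r[T0]=2 [OK]
8. LOAD T0 → mem=3 r[T0]=3 [LOAD]
9. LOAD T1 → mem=3 r[T1]=3 [LOAD]
10. CAS T0 → mem=4 r[T0]=3 [OK]
11. CAS T2 → mem=4 r[T2]=1 [RETRY]
12. CAS T1 → mem=4 r[T1]=3 [RETRY]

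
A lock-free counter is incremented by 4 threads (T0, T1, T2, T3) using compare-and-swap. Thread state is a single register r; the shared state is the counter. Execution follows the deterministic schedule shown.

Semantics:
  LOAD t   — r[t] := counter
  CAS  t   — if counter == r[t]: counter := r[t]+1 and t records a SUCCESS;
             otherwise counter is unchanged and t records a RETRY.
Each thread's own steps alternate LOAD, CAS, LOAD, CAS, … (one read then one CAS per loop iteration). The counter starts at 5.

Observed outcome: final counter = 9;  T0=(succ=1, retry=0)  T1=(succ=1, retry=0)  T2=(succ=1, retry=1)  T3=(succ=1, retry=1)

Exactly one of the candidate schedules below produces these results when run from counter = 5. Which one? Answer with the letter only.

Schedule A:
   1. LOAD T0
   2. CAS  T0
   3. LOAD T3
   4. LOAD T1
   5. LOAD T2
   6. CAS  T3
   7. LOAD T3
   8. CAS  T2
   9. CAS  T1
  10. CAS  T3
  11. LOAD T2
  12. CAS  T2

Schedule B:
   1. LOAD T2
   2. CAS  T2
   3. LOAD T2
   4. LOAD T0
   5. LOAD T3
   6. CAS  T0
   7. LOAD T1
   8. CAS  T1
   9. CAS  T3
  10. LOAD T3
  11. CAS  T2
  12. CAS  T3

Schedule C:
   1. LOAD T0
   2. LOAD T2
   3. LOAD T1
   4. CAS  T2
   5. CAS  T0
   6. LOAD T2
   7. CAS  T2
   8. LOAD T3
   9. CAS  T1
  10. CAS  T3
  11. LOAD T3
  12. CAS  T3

Run B:
1. LOAD T2 → mem=5 r[T2]=5 [LOAD]
2. CAS T2 → mem=6 r[T2]=5 [OK]
3. LOAD T2 → mem=6 r[T2]=6 [LOAD]
4. LOAD T0 → mem=6 r[T0]=6 [LOAD]
5. LOAD T3 → mem=6 r[T3]=6 [LOAD]
6. CAS T0 → mem=7 r[T0]=6 [OK]
7. LOAD T1 → mem=7 r[T1]=7 [LOAD]
8. CAS T1 → mem=8 r[T1]=7 [OK]
9. CAS T3 → mem=8 r[T3]=6 [RETRY]
10. LOAD T3 → mem=8 r[T3]=8 [LOAD]
11. CAS T2 → mem=8 r[T2]=6 [RETRY]
12. CAS T3 → mem=9 r[T3]=8 [OK]

B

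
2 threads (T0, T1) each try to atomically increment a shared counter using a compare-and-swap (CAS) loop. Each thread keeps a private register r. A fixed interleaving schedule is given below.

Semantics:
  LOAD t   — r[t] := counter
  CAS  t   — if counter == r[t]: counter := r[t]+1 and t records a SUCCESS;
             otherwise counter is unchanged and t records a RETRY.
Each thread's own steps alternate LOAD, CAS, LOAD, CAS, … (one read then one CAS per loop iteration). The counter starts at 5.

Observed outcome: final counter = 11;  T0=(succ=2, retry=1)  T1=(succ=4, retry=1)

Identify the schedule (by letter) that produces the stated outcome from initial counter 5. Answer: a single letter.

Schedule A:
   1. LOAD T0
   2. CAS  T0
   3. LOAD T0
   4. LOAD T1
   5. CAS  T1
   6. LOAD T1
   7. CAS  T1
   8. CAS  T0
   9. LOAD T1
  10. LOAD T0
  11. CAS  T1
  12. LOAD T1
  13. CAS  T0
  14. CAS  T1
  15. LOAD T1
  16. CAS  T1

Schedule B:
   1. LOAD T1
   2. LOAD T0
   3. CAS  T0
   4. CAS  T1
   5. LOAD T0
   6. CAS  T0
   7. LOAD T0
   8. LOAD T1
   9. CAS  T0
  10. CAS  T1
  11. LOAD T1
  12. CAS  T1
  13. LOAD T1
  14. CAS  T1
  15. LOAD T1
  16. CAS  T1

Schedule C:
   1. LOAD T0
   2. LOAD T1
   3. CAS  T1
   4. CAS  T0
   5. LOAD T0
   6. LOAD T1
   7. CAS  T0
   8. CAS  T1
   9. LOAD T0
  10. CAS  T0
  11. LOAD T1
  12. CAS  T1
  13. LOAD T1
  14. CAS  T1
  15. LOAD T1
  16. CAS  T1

C

Run C:
1. LOAD T0 → mem=5 r[T0]=5 [LOAD]
2. LOAD T1 → mem=5 r[T1]=5 [LOAD]
3. CAS T1 → mem=6 r[T1]=5 [OK]
4. CAS T0 → mem=6 r[T0]=5 [RETRY]
5. LOAD T0 → mem=6 r[T0]=6 [LOAD]
6. LOAD T1 → mem=6 r[T1]=6 [LOAD]
7. CAS T0 → mem=7 r[T0]=6 [OK]
8. CAS T1 → mem=7 r[T1]=6 [RETRY]
9. LOAD T0 → mem=7 r[T0]=7 [LOAD]
10. CAS T0 → mem=8 r[T0]=7 [OK]
11. LOAD T1 → mem=8 r[T1]=8 [LOAD]
12. CAS T1 → mem=9 r[T1]=8 [OK]
13. LOAD T1 → mem=9 r[T1]=9 [LOAD]
14. CAS T1 → mem=10 r[T1]=9 [OK]
15. LOAD T1 → mem=10 r[T1]=10 [LOAD]
16. CAS T1 → mem=11 r[T1]=10 [OK]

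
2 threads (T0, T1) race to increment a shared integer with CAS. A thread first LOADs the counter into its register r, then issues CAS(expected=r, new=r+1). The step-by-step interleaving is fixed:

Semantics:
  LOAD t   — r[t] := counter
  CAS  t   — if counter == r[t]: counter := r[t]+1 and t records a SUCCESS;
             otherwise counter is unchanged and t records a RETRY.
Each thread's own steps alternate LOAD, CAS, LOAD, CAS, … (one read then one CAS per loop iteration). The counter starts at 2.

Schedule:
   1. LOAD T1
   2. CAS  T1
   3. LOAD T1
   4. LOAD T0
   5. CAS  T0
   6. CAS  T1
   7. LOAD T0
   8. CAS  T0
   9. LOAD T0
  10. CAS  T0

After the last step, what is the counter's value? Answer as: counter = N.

counter = 6

step 1: T1 LOAD ⇒ load; ctr=2 reg=2
step 2: T1 CAS ⇒ ok; ctr=3 reg=2
step 3: T1 LOAD ⇒ load; ctr=3 reg=3
step 4: T0 LOAD ⇒ load; ctr=3 reg=3
step 5: T0 CAS ⇒ ok; ctr=4 reg=3
step 6: T1 CAS ⇒ retry; ctr=4 reg=3
step 7: T0 LOAD ⇒ load; ctr=4 reg=4
step 8: T0 CAS ⇒ ok; ctr=5 reg=4
step 9: T0 LOAD ⇒ load; ctr=5 reg=5
step 10: T0 CAS ⇒ ok; ctr=6 reg=5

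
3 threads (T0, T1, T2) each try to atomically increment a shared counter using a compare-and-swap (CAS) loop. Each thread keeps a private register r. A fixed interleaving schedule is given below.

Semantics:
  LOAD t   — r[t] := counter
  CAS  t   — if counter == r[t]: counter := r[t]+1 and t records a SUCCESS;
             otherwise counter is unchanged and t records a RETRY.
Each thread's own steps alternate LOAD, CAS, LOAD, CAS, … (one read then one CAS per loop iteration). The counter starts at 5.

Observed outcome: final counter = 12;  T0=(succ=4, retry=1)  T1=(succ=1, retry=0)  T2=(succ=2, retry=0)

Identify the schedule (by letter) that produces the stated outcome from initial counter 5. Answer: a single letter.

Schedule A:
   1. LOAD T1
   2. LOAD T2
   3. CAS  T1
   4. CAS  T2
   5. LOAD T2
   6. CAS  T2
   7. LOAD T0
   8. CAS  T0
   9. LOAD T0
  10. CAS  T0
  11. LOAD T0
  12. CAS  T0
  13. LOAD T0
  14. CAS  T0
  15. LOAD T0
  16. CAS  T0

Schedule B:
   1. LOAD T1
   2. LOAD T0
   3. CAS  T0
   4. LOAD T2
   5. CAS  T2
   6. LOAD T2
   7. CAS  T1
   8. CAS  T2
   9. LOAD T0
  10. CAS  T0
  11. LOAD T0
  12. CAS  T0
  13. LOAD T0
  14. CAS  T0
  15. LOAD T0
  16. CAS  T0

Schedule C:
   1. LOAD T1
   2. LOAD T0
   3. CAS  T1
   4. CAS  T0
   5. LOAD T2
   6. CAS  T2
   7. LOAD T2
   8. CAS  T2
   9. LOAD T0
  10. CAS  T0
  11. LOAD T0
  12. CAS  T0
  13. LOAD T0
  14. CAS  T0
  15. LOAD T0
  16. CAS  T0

C

Run C:
1. LOAD T1 → mem=5 r[T1]=5 [LOAD]
2. LOAD T0 → mem=5 r[T0]=5 [LOAD]
3. CAS T1 → mem=6 r[T1]=5 [OK]
4. CAS T0 → mem=6 r[T0]=5 [RETRY]
5. LOAD T2 → mem=6 r[T2]=6 [LOAD]
6. CAS T2 → mem=7 r[T2]=6 [OK]
7. LOAD T2 → mem=7 r[T2]=7 [LOAD]
8. CAS T2 → mem=8 r[T2]=7 [OK]
9. LOAD T0 → mem=8 r[T0]=8 [LOAD]
10. CAS T0 → mem=9 r[T0]=8 [OK]
11. LOAD T0 → mem=9 r[T0]=9 [LOAD]
12. CAS T0 → mem=10 r[T0]=9 [OK]
13. LOAD T0 → mem=10 r[T0]=10 [LOAD]
14. CAS T0 → mem=11 r[T0]=10 [OK]
15. LOAD T0 → mem=11 r[T0]=11 [LOAD]
16. CAS T0 → mem=12 r[T0]=11 [OK]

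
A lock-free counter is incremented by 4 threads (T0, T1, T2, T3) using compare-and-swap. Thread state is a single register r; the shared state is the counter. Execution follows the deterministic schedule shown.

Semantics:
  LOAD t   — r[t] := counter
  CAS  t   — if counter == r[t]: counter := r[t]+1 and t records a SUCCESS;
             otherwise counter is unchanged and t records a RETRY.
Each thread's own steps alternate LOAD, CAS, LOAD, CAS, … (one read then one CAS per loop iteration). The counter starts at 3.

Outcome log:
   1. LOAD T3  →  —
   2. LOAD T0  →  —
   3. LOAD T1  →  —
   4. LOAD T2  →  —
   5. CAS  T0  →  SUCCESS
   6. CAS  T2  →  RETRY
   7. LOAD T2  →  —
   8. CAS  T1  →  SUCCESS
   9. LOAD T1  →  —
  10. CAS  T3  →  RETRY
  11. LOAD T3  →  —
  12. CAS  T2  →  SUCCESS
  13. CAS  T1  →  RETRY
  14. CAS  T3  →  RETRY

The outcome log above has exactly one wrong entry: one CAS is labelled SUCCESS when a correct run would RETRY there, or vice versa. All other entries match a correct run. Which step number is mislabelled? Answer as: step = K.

step = 8

Correct run:
step 1: T3 LOAD ⇒ load; ctr=3 reg=3
step 2: T0 LOAD ⇒ load; ctr=3 reg=3
step 3: T1 LOAD ⇒ load; ctr=3 reg=3
step 4: T2 LOAD ⇒ load; ctr=3 reg=3
step 5: T0 CAS ⇒ ok; ctr=4 reg=3
step 6: T2 CAS ⇒ retry; ctr=4 reg=3
step 7: T2 LOAD ⇒ load; ctr=4 reg=4
step 8: T1 CAS ⇒ retry; ctr=4 reg=3
step 9: T1 LOAD ⇒ load; ctr=4 reg=4
step 10: T3 CAS ⇒ retry; ctr=4 reg=3
step 11: T3 LOAD ⇒ load; ctr=4 reg=4
step 12: T2 CAS ⇒ ok; ctr=5 reg=4
step 13: T1 CAS ⇒ retry; ctr=5 reg=4
step 14: T3 CAS ⇒ retry; ctr=5 reg=4
Flip is step 8.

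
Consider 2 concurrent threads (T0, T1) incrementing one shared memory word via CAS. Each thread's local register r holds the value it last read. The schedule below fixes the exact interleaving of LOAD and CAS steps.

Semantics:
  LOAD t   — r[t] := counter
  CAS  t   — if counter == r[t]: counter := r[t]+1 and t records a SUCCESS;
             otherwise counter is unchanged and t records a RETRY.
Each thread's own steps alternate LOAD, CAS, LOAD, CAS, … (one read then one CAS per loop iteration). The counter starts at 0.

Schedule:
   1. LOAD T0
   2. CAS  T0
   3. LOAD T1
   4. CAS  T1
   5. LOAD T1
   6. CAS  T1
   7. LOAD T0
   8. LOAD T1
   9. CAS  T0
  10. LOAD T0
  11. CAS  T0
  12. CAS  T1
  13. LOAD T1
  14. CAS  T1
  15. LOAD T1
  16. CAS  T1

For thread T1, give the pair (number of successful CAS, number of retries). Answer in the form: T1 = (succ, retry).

T1 = (4, 1)

step 1: T0 LOAD ⇒ load; ctr=0 reg=0
step 2: T0 CAS ⇒ ok; ctr=1 reg=0
step 3: T1 LOAD ⇒ load; ctr=1 reg=1
step 4: T1 CAS ⇒ ok; ctr=2 reg=1
step 5: T1 LOAD ⇒ load; ctr=2 reg=2
step 6: T1 CAS ⇒ ok; ctr=3 reg=2
step 7: T0 LOAD ⇒ load; ctr=3 reg=3
step 8: T1 LOAD ⇒ load; ctr=3 reg=3
step 9: T0 CAS ⇒ ok; ctr=4 reg=3
step 10: T0 LOAD ⇒ load; ctr=4 reg=4
step 11: T0 CAS ⇒ ok; ctr=5 reg=4
step 12: T1 CAS ⇒ retry; ctr=5 reg=3
step 13: T1 LOAD ⇒ load; ctr=5 reg=5
step 14: T1 CAS ⇒ ok; ctr=6 reg=5
step 15: T1 LOAD ⇒ load; ctr=6 reg=6
step 16: T1 CAS ⇒ ok; ctr=7 reg=6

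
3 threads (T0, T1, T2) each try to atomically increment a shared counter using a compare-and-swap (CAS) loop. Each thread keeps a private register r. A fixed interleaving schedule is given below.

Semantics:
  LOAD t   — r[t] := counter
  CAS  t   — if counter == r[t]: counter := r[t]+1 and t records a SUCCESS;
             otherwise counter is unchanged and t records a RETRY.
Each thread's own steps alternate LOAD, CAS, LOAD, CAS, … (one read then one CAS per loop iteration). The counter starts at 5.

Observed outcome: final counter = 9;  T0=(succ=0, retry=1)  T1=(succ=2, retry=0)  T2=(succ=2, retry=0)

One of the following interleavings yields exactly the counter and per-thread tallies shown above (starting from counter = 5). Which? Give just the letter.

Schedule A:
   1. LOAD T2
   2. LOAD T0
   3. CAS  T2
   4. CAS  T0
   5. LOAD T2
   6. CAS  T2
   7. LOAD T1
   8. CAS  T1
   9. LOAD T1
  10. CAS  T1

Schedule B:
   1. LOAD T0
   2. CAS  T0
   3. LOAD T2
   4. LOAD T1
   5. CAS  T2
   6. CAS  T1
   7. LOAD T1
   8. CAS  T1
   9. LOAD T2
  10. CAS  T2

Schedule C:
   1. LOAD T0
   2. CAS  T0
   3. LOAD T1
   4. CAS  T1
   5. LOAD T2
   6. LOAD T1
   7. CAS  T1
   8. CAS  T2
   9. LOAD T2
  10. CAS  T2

A

Run A:
step 1: T2 LOAD ⇒ load; ctr=5 reg=5
step 2: T0 LOAD ⇒ load; ctr=5 reg=5
step 3: T2 CAS ⇒ ok; ctr=6 reg=5
step 4: T0 CAS ⇒ retry; ctr=6 reg=5
step 5: T2 LOAD ⇒ load; ctr=6 reg=6
step 6: T2 CAS ⇒ ok; ctr=7 reg=6
step 7: T1 LOAD ⇒ load; ctr=7 reg=7
step 8: T1 CAS ⇒ ok; ctr=8 reg=7
step 9: T1 LOAD ⇒ load; ctr=8 reg=8
step 10: T1 CAS ⇒ ok; ctr=9 reg=8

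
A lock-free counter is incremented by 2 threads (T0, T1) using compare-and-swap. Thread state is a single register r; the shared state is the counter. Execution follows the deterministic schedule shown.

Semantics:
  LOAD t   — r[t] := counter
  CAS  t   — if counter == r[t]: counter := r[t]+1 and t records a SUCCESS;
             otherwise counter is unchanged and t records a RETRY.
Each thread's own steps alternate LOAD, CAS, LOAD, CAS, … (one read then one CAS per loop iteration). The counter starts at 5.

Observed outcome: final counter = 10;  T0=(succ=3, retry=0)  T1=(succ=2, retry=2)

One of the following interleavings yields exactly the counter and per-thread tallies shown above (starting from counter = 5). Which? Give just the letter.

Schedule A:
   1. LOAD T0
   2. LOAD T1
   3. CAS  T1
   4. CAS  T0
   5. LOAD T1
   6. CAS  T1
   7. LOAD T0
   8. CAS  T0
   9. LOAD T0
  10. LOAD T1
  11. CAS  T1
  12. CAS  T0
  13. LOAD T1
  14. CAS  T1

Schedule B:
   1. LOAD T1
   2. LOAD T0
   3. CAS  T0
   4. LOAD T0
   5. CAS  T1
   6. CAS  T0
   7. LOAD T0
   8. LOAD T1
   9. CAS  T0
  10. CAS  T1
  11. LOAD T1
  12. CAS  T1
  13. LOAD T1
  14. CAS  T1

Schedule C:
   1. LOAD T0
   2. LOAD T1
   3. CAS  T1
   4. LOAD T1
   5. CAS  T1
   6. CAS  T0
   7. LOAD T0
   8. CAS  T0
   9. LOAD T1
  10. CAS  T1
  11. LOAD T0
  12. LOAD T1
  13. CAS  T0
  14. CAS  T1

B

Simulating candidate B:
[1] T1.load  rd  (counter 5, T1.r 5)
[2] T0.load  rd  (counter 5, T0.r 5)
[3] T0.cas  hit  (counter 6, T0.r 5)
[4] T0.load  rd  (counter 6, T0.r 6)
[5] T1.cas  miss  (counter 6, T1.r 5)
[6] T0.cas  hit  (counter 7, T0.r 6)
[7] T0.load  rd  (counter 7, T0.r 7)
[8] T1.load  rd  (counter 7, T1.r 7)
[9] T0.cas  hit  (counter 8, T0.r 7)
[10] T1.cas  miss  (counter 8, T1.r 7)
[11] T1.load  rd  (counter 8, T1.r 8)
[12] T1.cas  hit  (counter 9, T1.r 8)
[13] T1.load  rd  (counter 9, T1.r 9)
[14] T1.cas  hit  (counter 10, T1.r 9)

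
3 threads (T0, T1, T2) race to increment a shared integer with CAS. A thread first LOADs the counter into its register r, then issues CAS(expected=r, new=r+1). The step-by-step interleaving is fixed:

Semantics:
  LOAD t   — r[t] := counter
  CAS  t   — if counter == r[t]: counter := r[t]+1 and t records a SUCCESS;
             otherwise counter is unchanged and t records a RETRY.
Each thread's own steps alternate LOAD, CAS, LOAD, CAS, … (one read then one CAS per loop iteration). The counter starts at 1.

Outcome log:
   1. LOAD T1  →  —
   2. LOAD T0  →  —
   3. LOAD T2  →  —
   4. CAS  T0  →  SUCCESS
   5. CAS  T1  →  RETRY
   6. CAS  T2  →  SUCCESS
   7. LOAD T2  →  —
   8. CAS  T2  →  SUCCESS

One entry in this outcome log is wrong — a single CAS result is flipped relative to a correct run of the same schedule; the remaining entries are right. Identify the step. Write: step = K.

Reference trace:
step 1: T1 LOAD ⇒ load; ctr=1 reg=1
step 2: T0 LOAD ⇒ load; ctr=1 reg=1
step 3: T2 LOAD ⇒ load; ctr=1 reg=1
step 4: T0 CAS ⇒ ok; ctr=2 reg=1
step 5: T1 CAS ⇒ retry; ctr=2 reg=1
step 6: T2 CAS ⇒ retry; ctr=2 reg=1
step 7: T2 LOAD ⇒ load; ctr=2 reg=2
step 8: T2 CAS ⇒ ok; ctr=3 reg=2
Log disagrees first at step 6.

step = 6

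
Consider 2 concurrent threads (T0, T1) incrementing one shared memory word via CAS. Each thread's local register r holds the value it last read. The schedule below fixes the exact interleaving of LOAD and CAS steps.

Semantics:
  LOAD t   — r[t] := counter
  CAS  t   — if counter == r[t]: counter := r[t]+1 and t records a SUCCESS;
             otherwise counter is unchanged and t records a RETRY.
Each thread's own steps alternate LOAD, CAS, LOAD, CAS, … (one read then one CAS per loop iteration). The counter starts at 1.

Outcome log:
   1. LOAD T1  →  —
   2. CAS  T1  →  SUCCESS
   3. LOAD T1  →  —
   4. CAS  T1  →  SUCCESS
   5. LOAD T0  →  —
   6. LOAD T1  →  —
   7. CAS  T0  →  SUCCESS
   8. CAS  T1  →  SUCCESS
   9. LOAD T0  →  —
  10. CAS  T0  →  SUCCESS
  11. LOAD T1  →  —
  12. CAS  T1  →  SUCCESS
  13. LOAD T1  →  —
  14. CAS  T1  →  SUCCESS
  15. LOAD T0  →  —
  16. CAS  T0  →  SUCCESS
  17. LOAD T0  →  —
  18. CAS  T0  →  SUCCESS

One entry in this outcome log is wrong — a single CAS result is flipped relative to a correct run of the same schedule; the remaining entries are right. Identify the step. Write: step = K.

step = 8

Re-executing:
[1] T1.load  rd  (counter 1, T1.r 1)
[2] T1.cas  hit  (counter 2, T1.r 1)
[3] T1.load  rd  (counter 2, T1.r 2)
[4] T1.cas  hit  (counter 3, T1.r 2)
[5] T0.load  rd  (counter 3, T0.r 3)
[6] T1.load  rd  (counter 3, T1.r 3)
[7] T0.cas  hit  (counter 4, T0.r 3)
[8] T1.cas  miss  (counter 4, T1.r 3)
[9] T0.load  rd  (counter 4, T0.r 4)
[10] T0.cas  hit  (counter 5, T0.r 4)
[11] T1.load  rd  (counter 5, T1.r 5)
[12] T1.cas  hit  (counter 6, T1.r 5)
[13] T1.load  rd  (counter 6, T1.r 6)
[14] T1.cas  hit  (counter 7, T1.r 6)
[15] T0.load  rd  (counter 7, T0.r 7)
[16] T0.cas  hit  (counter 8, T0.r 7)
[17] T0.load  rd  (counter 8, T0.r 8)
[18] T0.cas  hit  (counter 9, T0.r 8)
Mismatch at 8.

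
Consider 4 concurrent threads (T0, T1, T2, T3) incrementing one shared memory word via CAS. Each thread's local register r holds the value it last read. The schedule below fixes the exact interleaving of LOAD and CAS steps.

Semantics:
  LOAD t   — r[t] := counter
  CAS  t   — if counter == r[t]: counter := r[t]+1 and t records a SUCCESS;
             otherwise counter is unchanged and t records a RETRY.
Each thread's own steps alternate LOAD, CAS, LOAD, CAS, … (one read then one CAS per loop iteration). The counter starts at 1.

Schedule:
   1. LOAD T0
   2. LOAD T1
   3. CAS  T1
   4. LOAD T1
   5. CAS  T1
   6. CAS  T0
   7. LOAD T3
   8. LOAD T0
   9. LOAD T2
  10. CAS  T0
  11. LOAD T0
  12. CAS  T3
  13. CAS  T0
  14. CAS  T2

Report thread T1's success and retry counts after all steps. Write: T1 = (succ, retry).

1. LOAD T0 → mem=1 r[T0]=1 [LOAD]
2. LOAD T1 → mem=1 r[T1]=1 [LOAD]
3. CAS T1 → mem=2 r[T1]=1 [OK]
4. LOAD T1 → mem=2 r[T1]=2 [LOAD]
5. CAS T1 → mem=3 r[T1]=2 [OK]
6. CAS T0 → mem=3 r[T0]=1 [RETRY]
7. LOAD T3 → mem=3 r[T3]=3 [LOAD]
8. LOAD T0 → mem=3 r[T0]=3 [LOAD]
9. LOAD T2 → mem=3 r[T2]=3 [LOAD]
10. CAS T0 → mem=4 r[T0]=3 [OK]
11. LOAD T0 → mem=4 r[T0]=4 [LOAD]
12. CAS T3 → mem=4 r[T3]=3 [RETRY]
13. CAS T0 → mem=5 r[T0]=4 [OK]
14. CAS T2 → mem=5 r[T2]=3 [RETRY]

T1 = (2, 0)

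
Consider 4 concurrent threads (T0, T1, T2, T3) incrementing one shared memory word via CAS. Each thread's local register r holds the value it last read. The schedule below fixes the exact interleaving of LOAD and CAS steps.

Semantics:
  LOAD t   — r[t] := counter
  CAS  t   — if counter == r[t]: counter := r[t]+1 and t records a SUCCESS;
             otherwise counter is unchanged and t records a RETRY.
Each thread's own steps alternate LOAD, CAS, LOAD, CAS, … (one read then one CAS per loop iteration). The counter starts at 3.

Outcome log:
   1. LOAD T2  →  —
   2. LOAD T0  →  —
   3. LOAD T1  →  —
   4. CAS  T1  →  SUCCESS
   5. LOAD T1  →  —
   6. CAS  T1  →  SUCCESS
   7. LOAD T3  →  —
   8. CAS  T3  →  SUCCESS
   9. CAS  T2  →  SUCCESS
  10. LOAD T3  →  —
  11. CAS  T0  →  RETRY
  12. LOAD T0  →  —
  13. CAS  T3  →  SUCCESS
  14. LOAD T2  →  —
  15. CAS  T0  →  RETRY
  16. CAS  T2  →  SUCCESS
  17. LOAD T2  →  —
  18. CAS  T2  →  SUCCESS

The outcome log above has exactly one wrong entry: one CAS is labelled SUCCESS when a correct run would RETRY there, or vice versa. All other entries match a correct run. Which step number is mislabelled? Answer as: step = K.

Reference trace:
[1] T2.load  rd  (counter 3, T2.r 3)
[2] T0.load  rd  (counter 3, T0.r 3)
[3] T1.load  rd  (counter 3, T1.r 3)
[4] T1.cas  hit  (counter 4, T1.r 3)
[5] T1.load  rd  (counter 4, T1.r 4)
[6] T1.cas  hit  (counter 5, T1.r 4)
[7] T3.load  rd  (counter 5, T3.r 5)
[8] T3.cas  hit  (counter 6, T3.r 5)
[9] T2.cas  miss  (counter 6, T2.r 3)
[10] T3.load  rd  (counter 6, T3.r 6)
[11] T0.cas  miss  (counter 6, T0.r 3)
[12] T0.load  rd  (counter 6, T0.r 6)
[13] T3.cas  hit  (counter 7, T3.r 6)
[14] T2.load  rd  (counter 7, T2.r 7)
[15] T0.cas  miss  (counter 7, T0.r 6)
[16] T2.cas  hit  (counter 8, T2.r 7)
[17] T2.load  rd  (counter 8, T2.r 8)
[18] T2.cas  hit  (counter 9, T2.r 8)
Log disagrees first at step 9.

step = 9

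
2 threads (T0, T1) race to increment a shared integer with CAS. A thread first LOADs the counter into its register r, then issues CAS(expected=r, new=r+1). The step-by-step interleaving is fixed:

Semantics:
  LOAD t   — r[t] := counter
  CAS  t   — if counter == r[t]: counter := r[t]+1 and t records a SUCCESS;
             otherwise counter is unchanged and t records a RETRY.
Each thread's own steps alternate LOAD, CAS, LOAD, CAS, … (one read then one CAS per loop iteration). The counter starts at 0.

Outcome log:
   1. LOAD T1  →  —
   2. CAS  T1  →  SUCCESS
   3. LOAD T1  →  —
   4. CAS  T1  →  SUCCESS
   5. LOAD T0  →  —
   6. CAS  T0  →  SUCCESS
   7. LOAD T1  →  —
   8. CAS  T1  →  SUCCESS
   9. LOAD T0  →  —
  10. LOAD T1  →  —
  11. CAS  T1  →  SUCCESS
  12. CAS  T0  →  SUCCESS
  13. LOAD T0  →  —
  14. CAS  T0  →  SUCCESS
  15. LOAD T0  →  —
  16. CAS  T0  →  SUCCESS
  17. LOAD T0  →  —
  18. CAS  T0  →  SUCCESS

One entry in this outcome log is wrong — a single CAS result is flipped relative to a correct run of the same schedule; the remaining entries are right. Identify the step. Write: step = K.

Re-executing:
#1 T1 reads 0
#2 T1 CAS(0→1) writes; counter now 1
#3 T1 reads 1
#4 T1 CAS(1→2) writes; counter now 2
#5 T0 reads 2
#6 T0 CAS(2→3) writes; counter now 3
#7 T1 reads 3
#8 T1 CAS(3→4) writes; counter now 4
#9 T0 reads 4
#10 T1 reads 4
#11 T1 CAS(4→5) writes; counter now 5
#12 T0 CAS(4→5) fails; counter now 5
#13 T0 reads 5
#14 T0 CAS(5→6) writes; counter now 6
#15 T0 reads 6
#16 T0 CAS(6→7) writes; counter now 7
#17 T0 reads 7
#18 T0 CAS(7→8) writes; counter now 8
Mismatch at 12.

step = 12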